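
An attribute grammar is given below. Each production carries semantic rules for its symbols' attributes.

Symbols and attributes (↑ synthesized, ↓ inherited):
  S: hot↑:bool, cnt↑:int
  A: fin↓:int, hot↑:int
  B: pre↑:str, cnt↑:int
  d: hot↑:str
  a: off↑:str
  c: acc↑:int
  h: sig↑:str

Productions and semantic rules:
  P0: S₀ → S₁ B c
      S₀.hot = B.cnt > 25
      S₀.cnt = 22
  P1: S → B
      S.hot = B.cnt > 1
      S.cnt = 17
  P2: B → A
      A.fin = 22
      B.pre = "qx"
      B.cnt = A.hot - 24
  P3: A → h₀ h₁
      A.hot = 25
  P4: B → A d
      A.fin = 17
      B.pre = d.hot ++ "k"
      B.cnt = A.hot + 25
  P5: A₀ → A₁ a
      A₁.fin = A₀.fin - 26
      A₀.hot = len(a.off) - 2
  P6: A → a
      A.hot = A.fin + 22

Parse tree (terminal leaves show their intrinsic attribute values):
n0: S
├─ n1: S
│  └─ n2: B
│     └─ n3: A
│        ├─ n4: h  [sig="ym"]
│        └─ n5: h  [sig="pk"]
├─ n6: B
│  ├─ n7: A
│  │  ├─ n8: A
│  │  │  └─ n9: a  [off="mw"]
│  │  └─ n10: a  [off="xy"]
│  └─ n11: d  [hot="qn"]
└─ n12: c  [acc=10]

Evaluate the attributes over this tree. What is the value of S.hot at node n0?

false

1. n3.fin = 22  [22]
2. n4.sig = "ym"  [terminal]
3. n5.sig = "pk"  [terminal]
4. n3.hot = 25  [25]
5. n2.pre = "qx"  ["qx"]
6. n2.cnt = 1  [A.hot - 24]
7. n1.hot = false  [B.cnt > 1]
8. n1.cnt = 17  [17]
9. n7.fin = 17  [17]
10. n8.fin = -9  [A₀.fin - 26]
11. n9.off = "mw"  [terminal]
12. n8.hot = 13  [A.fin + 22]
13. n10.off = "xy"  [terminal]
14. n7.hot = 0  [len(a.off) - 2]
15. n11.hot = "qn"  [terminal]
16. n6.pre = "qnk"  [d.hot ++ "k"]
17. n6.cnt = 25  [A.hot + 25]
18. n12.acc = 10  [terminal]
19. n0.hot = false  [B.cnt > 25]
20. n0.cnt = 22  [22]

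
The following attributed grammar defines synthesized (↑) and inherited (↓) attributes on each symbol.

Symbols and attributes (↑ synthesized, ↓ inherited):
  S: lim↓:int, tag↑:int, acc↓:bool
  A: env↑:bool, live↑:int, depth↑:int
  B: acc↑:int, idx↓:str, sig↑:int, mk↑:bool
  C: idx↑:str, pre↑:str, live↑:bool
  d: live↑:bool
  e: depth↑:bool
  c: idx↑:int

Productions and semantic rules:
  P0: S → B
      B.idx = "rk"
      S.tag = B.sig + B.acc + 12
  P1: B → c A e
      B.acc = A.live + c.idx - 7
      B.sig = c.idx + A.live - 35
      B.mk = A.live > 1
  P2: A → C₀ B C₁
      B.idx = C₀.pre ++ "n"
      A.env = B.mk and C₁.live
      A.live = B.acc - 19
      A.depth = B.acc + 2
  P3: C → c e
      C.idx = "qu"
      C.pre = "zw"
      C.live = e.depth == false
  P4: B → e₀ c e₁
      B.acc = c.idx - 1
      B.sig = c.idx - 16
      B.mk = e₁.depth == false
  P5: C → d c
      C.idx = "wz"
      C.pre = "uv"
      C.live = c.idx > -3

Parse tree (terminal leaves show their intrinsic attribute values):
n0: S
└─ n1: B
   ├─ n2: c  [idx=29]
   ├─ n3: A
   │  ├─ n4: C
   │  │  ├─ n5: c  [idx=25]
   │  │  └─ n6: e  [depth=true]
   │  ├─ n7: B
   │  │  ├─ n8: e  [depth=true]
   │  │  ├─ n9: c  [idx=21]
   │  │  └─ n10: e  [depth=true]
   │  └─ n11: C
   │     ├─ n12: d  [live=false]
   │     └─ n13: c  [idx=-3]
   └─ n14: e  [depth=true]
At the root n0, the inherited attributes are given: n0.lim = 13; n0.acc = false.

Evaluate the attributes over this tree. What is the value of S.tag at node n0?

1. n0.lim = 13  [given at root]
2. n0.acc = false  [given at root]
3. n1.idx = "rk"  ["rk"]
4. n2.idx = 29  [terminal]
5. n5.idx = 25  [terminal]
6. n6.depth = true  [terminal]
7. n4.idx = "qu"  ["qu"]
8. n4.pre = "zw"  ["zw"]
9. n4.live = false  [e.depth == false]
10. n7.idx = "zwn"  [C₀.pre ++ "n"]
11. n8.depth = true  [terminal]
12. n9.idx = 21  [terminal]
13. n10.depth = true  [terminal]
14. n7.acc = 20  [c.idx - 1]
15. n7.sig = 5  [c.idx - 16]
16. n7.mk = false  [e₁.depth == false]
17. n12.live = false  [terminal]
18. n13.idx = -3  [terminal]
19. n11.idx = "wz"  ["wz"]
20. n11.pre = "uv"  ["uv"]
21. n11.live = false  [c.idx > -3]
22. n3.env = false  [B.mk and C₁.live]
23. n3.live = 1  [B.acc - 19]
24. n3.depth = 22  [B.acc + 2]
25. n14.depth = true  [terminal]
26. n1.acc = 23  [A.live + c.idx - 7]
27. n1.sig = -5  [c.idx + A.live - 35]
28. n1.mk = false  [A.live > 1]
29. n0.tag = 30  [B.sig + B.acc + 12]

30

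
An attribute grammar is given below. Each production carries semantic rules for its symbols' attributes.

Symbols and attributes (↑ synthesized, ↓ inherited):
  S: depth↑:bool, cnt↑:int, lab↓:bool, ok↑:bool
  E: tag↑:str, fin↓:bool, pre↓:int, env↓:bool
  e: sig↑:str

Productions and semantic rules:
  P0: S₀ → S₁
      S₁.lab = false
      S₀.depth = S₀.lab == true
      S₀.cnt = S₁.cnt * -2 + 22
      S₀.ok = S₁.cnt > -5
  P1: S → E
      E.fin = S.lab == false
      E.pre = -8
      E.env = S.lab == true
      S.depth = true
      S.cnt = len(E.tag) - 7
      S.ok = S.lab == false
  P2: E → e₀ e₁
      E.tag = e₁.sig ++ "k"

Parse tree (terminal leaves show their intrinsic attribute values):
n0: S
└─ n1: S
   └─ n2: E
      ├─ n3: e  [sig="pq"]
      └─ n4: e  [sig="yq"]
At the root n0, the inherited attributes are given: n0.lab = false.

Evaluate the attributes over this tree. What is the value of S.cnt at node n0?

1. n0.lab = false  [given at root]
2. n1.lab = false  [false]
3. n2.fin = true  [S.lab == false]
4. n2.pre = -8  [-8]
5. n2.env = false  [S.lab == true]
6. n3.sig = "pq"  [terminal]
7. n4.sig = "yq"  [terminal]
8. n2.tag = "yqk"  [e₁.sig ++ "k"]
9. n1.depth = true  [true]
10. n1.cnt = -4  [len(E.tag) - 7]
11. n1.ok = true  [S.lab == false]
12. n0.depth = false  [S₀.lab == true]
13. n0.cnt = 30  [S₁.cnt * -2 + 22]
14. n0.ok = true  [S₁.cnt > -5]

30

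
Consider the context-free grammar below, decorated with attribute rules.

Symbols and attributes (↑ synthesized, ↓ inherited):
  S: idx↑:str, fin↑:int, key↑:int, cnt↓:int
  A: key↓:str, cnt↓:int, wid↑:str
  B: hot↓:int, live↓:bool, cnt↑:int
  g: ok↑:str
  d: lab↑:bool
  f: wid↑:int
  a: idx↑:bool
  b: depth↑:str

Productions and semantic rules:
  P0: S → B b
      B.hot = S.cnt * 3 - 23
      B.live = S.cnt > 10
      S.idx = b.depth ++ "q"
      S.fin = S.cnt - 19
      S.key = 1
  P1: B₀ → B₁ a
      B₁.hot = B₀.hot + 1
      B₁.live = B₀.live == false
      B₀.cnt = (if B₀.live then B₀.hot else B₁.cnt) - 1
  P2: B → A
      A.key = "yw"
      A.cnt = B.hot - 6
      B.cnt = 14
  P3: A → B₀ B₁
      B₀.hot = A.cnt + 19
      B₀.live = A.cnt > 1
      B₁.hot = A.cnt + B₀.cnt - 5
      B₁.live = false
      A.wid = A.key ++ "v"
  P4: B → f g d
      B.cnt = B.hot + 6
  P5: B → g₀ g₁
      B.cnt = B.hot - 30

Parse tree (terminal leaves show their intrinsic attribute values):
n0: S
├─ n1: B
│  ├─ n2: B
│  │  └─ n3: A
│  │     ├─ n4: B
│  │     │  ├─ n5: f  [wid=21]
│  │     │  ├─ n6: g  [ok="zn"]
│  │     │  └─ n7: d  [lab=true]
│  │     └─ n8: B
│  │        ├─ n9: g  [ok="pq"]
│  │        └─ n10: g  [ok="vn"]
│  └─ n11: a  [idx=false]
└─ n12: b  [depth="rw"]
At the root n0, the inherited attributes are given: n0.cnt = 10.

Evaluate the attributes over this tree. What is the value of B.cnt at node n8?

-6

1. n0.cnt = 10  [given at root]
2. n1.hot = 7  [S.cnt * 3 - 23]
3. n1.live = false  [S.cnt > 10]
4. n2.hot = 8  [B₀.hot + 1]
5. n2.live = true  [B₀.live == false]
6. n3.key = "yw"  ["yw"]
7. n3.cnt = 2  [B.hot - 6]
8. n4.hot = 21  [A.cnt + 19]
9. n4.live = true  [A.cnt > 1]
10. n5.wid = 21  [terminal]
11. n6.ok = "zn"  [terminal]
12. n7.lab = true  [terminal]
13. n4.cnt = 27  [B.hot + 6]
14. n8.hot = 24  [A.cnt + B₀.cnt - 5]
15. n8.live = false  [false]
16. n9.ok = "pq"  [terminal]
17. n10.ok = "vn"  [terminal]
18. n8.cnt = -6  [B.hot - 30]
19. n3.wid = "ywv"  [A.key ++ "v"]
20. n2.cnt = 14  [14]
21. n11.idx = false  [terminal]
22. n1.cnt = 13  [(if B₀.live then B₀.hot else B₁.cnt) - 1]
23. n12.depth = "rw"  [terminal]
24. n0.idx = "rwq"  [b.depth ++ "q"]
25. n0.fin = -9  [S.cnt - 19]
26. n0.key = 1  [1]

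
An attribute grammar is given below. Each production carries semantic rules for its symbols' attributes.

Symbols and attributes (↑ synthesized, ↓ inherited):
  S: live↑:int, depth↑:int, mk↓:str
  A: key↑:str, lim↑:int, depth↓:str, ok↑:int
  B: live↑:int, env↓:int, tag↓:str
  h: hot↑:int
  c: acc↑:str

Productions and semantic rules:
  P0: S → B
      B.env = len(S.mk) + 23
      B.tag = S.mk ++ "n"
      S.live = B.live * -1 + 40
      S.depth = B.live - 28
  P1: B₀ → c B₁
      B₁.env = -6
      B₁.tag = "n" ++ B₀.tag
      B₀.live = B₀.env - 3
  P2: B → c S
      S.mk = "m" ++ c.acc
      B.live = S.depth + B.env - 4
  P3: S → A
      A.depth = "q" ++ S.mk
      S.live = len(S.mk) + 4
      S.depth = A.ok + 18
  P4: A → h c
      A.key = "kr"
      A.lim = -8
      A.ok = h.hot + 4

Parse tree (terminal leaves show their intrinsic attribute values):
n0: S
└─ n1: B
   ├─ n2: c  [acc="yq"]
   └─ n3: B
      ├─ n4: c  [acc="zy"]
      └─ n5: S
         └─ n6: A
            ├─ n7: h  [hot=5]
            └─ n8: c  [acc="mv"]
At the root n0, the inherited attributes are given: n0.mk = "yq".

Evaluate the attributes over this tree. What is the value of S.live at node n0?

18

1. n0.mk = "yq"  [given at root]
2. n1.env = 25  [len(S.mk) + 23]
3. n1.tag = "yqn"  [S.mk ++ "n"]
4. n2.acc = "yq"  [terminal]
5. n3.env = -6  [-6]
6. n3.tag = "nyqn"  ["n" ++ B₀.tag]
7. n4.acc = "zy"  [terminal]
8. n5.mk = "mzy"  ["m" ++ c.acc]
9. n6.depth = "qmzy"  ["q" ++ S.mk]
10. n7.hot = 5  [terminal]
11. n8.acc = "mv"  [terminal]
12. n6.key = "kr"  ["kr"]
13. n6.lim = -8  [-8]
14. n6.ok = 9  [h.hot + 4]
15. n5.live = 7  [len(S.mk) + 4]
16. n5.depth = 27  [A.ok + 18]
17. n3.live = 17  [S.depth + B.env - 4]
18. n1.live = 22  [B₀.env - 3]
19. n0.live = 18  [B.live * -1 + 40]
20. n0.depth = -6  [B.live - 28]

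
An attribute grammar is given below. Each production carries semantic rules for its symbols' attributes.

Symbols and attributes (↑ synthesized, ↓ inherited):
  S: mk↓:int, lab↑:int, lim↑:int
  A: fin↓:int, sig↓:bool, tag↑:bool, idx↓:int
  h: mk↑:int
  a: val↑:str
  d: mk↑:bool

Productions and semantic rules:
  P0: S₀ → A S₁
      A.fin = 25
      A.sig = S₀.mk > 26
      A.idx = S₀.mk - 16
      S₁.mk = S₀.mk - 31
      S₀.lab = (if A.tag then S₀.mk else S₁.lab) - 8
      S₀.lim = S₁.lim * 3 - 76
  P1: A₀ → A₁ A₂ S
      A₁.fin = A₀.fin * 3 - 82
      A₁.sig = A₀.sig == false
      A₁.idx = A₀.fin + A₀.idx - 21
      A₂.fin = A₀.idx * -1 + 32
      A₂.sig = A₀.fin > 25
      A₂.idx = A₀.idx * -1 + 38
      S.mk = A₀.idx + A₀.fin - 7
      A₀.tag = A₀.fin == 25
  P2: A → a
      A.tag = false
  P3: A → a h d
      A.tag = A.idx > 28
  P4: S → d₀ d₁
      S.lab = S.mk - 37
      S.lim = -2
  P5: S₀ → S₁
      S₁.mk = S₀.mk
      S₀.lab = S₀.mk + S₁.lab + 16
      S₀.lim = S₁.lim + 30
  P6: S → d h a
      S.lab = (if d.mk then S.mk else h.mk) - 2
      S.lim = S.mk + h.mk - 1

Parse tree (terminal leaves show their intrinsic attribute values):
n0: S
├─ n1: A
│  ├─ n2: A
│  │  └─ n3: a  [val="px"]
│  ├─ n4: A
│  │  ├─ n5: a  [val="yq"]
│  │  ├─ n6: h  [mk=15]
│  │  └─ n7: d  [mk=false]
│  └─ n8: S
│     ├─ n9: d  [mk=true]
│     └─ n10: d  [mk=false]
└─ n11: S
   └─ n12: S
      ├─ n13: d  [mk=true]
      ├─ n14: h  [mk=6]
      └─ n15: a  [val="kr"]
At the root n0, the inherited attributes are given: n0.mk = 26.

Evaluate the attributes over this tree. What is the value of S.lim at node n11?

30

1. n0.mk = 26  [given at root]
2. n1.fin = 25  [25]
3. n1.sig = false  [S₀.mk > 26]
4. n1.idx = 10  [S₀.mk - 16]
5. n2.fin = -7  [A₀.fin * 3 - 82]
6. n2.sig = true  [A₀.sig == false]
7. n2.idx = 14  [A₀.fin + A₀.idx - 21]
8. n3.val = "px"  [terminal]
9. n2.tag = false  [false]
10. n4.fin = 22  [A₀.idx * -1 + 32]
11. n4.sig = false  [A₀.fin > 25]
12. n4.idx = 28  [A₀.idx * -1 + 38]
13. n5.val = "yq"  [terminal]
14. n6.mk = 15  [terminal]
15. n7.mk = false  [terminal]
16. n4.tag = false  [A.idx > 28]
17. n8.mk = 28  [A₀.idx + A₀.fin - 7]
18. n9.mk = true  [terminal]
19. n10.mk = false  [terminal]
20. n8.lab = -9  [S.mk - 37]
21. n8.lim = -2  [-2]
22. n1.tag = true  [A₀.fin == 25]
23. n11.mk = -5  [S₀.mk - 31]
24. n12.mk = -5  [S₀.mk]
25. n13.mk = true  [terminal]
26. n14.mk = 6  [terminal]
27. n15.val = "kr"  [terminal]
28. n12.lab = -7  [(if d.mk then S.mk else h.mk) - 2]
29. n12.lim = 0  [S.mk + h.mk - 1]
30. n11.lab = 4  [S₀.mk + S₁.lab + 16]
31. n11.lim = 30  [S₁.lim + 30]
32. n0.lab = 18  [(if A.tag then S₀.mk else S₁.lab) - 8]
33. n0.lim = 14  [S₁.lim * 3 - 76]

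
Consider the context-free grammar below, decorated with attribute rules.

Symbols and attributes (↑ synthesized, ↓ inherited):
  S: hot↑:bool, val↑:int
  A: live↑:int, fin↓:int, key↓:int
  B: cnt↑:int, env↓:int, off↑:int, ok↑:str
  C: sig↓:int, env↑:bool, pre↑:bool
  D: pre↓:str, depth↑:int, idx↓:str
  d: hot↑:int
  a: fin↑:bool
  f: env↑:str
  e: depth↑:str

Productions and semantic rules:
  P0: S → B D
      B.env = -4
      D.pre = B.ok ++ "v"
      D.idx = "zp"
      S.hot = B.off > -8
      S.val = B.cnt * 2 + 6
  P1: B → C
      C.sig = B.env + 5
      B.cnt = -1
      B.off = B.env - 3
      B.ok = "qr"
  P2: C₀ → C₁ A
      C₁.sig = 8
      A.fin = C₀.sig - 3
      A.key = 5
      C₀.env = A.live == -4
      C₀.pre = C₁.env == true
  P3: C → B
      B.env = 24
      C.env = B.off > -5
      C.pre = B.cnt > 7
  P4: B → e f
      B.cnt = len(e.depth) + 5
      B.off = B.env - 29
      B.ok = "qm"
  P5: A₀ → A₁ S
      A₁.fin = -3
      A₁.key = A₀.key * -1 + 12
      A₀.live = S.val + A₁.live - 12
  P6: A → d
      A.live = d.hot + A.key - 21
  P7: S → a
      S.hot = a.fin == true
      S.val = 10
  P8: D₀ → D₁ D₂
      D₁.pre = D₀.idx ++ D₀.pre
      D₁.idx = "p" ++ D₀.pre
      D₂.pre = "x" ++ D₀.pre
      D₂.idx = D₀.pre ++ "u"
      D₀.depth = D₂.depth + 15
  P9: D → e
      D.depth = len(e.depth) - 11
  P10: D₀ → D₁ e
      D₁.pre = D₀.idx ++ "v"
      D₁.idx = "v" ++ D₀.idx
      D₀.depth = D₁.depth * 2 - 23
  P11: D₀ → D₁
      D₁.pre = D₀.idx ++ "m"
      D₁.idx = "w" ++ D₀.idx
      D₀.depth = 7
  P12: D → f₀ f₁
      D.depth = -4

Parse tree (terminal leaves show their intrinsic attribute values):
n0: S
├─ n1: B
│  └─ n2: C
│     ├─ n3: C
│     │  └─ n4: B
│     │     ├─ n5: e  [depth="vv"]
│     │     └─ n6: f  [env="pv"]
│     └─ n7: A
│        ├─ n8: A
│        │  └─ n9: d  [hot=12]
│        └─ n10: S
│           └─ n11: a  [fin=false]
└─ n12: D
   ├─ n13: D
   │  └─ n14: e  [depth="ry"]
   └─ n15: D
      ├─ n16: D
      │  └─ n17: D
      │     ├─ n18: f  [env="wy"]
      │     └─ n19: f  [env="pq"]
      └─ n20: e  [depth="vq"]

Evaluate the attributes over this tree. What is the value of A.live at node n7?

-4

1. n1.env = -4  [-4]
2. n2.sig = 1  [B.env + 5]
3. n3.sig = 8  [8]
4. n4.env = 24  [24]
5. n5.depth = "vv"  [terminal]
6. n6.env = "pv"  [terminal]
7. n4.cnt = 7  [len(e.depth) + 5]
8. n4.off = -5  [B.env - 29]
9. n4.ok = "qm"  ["qm"]
10. n3.env = false  [B.off > -5]
11. n3.pre = false  [B.cnt > 7]
12. n7.fin = -2  [C₀.sig - 3]
13. n7.key = 5  [5]
14. n8.fin = -3  [-3]
15. n8.key = 7  [A₀.key * -1 + 12]
16. n9.hot = 12  [terminal]
17. n8.live = -2  [d.hot + A.key - 21]
18. n11.fin = false  [terminal]
19. n10.hot = false  [a.fin == true]
20. n10.val = 10  [10]
21. n7.live = -4  [S.val + A₁.live - 12]
22. n2.env = true  [A.live == -4]
23. n2.pre = false  [C₁.env == true]
24. n1.cnt = -1  [-1]
25. n1.off = -7  [B.env - 3]
26. n1.ok = "qr"  ["qr"]
27. n12.pre = "qrv"  [B.ok ++ "v"]
28. n12.idx = "zp"  ["zp"]
29. n13.pre = "zpqrv"  [D₀.idx ++ D₀.pre]
30. n13.idx = "pqrv"  ["p" ++ D₀.pre]
31. n14.depth = "ry"  [terminal]
32. n13.depth = -9  [len(e.depth) - 11]
33. n15.pre = "xqrv"  ["x" ++ D₀.pre]
34. n15.idx = "qrvu"  [D₀.pre ++ "u"]
35. n16.pre = "qrvuv"  [D₀.idx ++ "v"]
36. n16.idx = "vqrvu"  ["v" ++ D₀.idx]
37. n17.pre = "vqrvum"  [D₀.idx ++ "m"]
38. n17.idx = "wvqrvu"  ["w" ++ D₀.idx]
39. n18.env = "wy"  [terminal]
40. n19.env = "pq"  [terminal]
41. n17.depth = -4  [-4]
42. n16.depth = 7  [7]
43. n20.depth = "vq"  [terminal]
44. n15.depth = -9  [D₁.depth * 2 - 23]
45. n12.depth = 6  [D₂.depth + 15]
46. n0.hot = true  [B.off > -8]
47. n0.val = 4  [B.cnt * 2 + 6]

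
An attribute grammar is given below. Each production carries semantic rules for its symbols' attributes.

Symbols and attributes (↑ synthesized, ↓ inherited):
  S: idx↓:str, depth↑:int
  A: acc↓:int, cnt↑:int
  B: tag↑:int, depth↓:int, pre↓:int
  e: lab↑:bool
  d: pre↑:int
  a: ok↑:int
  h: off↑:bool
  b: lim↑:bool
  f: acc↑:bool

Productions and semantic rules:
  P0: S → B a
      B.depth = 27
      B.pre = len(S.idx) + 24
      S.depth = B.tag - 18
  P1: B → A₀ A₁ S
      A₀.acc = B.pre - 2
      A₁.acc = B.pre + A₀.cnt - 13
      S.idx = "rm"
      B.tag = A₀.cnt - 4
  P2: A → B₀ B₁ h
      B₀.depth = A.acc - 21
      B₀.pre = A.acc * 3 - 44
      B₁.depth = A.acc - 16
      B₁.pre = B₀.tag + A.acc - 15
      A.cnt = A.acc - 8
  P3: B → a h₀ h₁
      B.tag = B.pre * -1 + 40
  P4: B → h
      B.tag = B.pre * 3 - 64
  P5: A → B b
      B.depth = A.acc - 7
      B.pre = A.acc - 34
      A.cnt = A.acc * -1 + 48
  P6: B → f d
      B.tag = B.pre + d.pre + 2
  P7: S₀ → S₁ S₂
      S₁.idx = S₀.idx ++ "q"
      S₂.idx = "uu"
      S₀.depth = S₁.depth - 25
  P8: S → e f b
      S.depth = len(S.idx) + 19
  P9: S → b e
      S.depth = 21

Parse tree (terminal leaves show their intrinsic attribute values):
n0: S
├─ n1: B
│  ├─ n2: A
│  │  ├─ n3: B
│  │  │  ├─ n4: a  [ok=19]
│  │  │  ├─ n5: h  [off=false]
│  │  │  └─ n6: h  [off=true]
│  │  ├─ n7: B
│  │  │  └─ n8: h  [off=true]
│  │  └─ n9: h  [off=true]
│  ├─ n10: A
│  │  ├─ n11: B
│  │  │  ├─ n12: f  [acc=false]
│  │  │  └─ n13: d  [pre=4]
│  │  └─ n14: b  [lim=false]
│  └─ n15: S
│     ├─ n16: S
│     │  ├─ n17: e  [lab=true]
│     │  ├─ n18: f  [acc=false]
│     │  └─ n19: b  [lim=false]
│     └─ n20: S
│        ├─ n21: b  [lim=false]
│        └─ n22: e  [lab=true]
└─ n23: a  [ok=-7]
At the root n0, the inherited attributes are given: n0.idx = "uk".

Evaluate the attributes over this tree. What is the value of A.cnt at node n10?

1. n0.idx = "uk"  [given at root]
2. n1.depth = 27  [27]
3. n1.pre = 26  [len(S.idx) + 24]
4. n2.acc = 24  [B.pre - 2]
5. n3.depth = 3  [A.acc - 21]
6. n3.pre = 28  [A.acc * 3 - 44]
7. n4.ok = 19  [terminal]
8. n5.off = false  [terminal]
9. n6.off = true  [terminal]
10. n3.tag = 12  [B.pre * -1 + 40]
11. n7.depth = 8  [A.acc - 16]
12. n7.pre = 21  [B₀.tag + A.acc - 15]
13. n8.off = true  [terminal]
14. n7.tag = -1  [B.pre * 3 - 64]
15. n9.off = true  [terminal]
16. n2.cnt = 16  [A.acc - 8]
17. n10.acc = 29  [B.pre + A₀.cnt - 13]
18. n11.depth = 22  [A.acc - 7]
19. n11.pre = -5  [A.acc - 34]
20. n12.acc = false  [terminal]
21. n13.pre = 4  [terminal]
22. n11.tag = 1  [B.pre + d.pre + 2]
23. n14.lim = false  [terminal]
24. n10.cnt = 19  [A.acc * -1 + 48]
25. n15.idx = "rm"  ["rm"]
26. n16.idx = "rmq"  [S₀.idx ++ "q"]
27. n17.lab = true  [terminal]
28. n18.acc = false  [terminal]
29. n19.lim = false  [terminal]
30. n16.depth = 22  [len(S.idx) + 19]
31. n20.idx = "uu"  ["uu"]
32. n21.lim = false  [terminal]
33. n22.lab = true  [terminal]
34. n20.depth = 21  [21]
35. n15.depth = -3  [S₁.depth - 25]
36. n1.tag = 12  [A₀.cnt - 4]
37. n23.ok = -7  [terminal]
38. n0.depth = -6  [B.tag - 18]

19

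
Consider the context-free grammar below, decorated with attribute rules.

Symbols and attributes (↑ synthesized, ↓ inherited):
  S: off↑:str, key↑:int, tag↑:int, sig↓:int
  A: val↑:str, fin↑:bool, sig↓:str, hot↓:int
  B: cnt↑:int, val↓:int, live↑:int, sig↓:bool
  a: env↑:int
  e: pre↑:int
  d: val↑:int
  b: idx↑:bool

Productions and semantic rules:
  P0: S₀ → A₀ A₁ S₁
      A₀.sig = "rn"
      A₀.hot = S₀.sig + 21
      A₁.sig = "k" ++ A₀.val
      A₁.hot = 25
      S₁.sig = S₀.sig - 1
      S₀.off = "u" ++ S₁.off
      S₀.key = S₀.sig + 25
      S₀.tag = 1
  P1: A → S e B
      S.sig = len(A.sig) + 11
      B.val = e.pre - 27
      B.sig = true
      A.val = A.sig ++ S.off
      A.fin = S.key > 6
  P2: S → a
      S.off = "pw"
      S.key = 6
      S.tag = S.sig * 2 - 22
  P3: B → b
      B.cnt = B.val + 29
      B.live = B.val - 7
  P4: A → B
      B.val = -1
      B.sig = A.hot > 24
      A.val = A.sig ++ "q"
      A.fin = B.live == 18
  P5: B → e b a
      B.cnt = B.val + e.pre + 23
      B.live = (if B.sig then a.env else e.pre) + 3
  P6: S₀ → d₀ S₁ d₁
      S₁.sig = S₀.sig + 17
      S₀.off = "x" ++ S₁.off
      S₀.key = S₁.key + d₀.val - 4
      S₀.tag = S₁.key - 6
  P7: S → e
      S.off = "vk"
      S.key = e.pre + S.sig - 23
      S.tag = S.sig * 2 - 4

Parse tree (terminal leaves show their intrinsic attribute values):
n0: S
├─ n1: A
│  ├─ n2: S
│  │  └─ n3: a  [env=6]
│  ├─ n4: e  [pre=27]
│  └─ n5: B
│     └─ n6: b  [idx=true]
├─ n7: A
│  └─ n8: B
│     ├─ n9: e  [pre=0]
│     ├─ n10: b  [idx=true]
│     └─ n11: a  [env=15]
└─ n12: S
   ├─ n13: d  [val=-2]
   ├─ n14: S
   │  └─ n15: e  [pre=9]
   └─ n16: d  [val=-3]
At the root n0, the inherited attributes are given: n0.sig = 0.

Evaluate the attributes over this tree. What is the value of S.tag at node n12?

1. n0.sig = 0  [given at root]
2. n1.sig = "rn"  ["rn"]
3. n1.hot = 21  [S₀.sig + 21]
4. n2.sig = 13  [len(A.sig) + 11]
5. n3.env = 6  [terminal]
6. n2.off = "pw"  ["pw"]
7. n2.key = 6  [6]
8. n2.tag = 4  [S.sig * 2 - 22]
9. n4.pre = 27  [terminal]
10. n5.val = 0  [e.pre - 27]
11. n5.sig = true  [true]
12. n6.idx = true  [terminal]
13. n5.cnt = 29  [B.val + 29]
14. n5.live = -7  [B.val - 7]
15. n1.val = "rnpw"  [A.sig ++ S.off]
16. n1.fin = false  [S.key > 6]
17. n7.sig = "krnpw"  ["k" ++ A₀.val]
18. n7.hot = 25  [25]
19. n8.val = -1  [-1]
20. n8.sig = true  [A.hot > 24]
21. n9.pre = 0  [terminal]
22. n10.idx = true  [terminal]
23. n11.env = 15  [terminal]
24. n8.cnt = 22  [B.val + e.pre + 23]
25. n8.live = 18  [(if B.sig then a.env else e.pre) + 3]
26. n7.val = "krnpwq"  [A.sig ++ "q"]
27. n7.fin = true  [B.live == 18]
28. n12.sig = -1  [S₀.sig - 1]
29. n13.val = -2  [terminal]
30. n14.sig = 16  [S₀.sig + 17]
31. n15.pre = 9  [terminal]
32. n14.off = "vk"  ["vk"]
33. n14.key = 2  [e.pre + S.sig - 23]
34. n14.tag = 28  [S.sig * 2 - 4]
35. n16.val = -3  [terminal]
36. n12.off = "xvk"  ["x" ++ S₁.off]
37. n12.key = -4  [S₁.key + d₀.val - 4]
38. n12.tag = -4  [S₁.key - 6]
39. n0.off = "uxvk"  ["u" ++ S₁.off]
40. n0.key = 25  [S₀.sig + 25]
41. n0.tag = 1  [1]

-4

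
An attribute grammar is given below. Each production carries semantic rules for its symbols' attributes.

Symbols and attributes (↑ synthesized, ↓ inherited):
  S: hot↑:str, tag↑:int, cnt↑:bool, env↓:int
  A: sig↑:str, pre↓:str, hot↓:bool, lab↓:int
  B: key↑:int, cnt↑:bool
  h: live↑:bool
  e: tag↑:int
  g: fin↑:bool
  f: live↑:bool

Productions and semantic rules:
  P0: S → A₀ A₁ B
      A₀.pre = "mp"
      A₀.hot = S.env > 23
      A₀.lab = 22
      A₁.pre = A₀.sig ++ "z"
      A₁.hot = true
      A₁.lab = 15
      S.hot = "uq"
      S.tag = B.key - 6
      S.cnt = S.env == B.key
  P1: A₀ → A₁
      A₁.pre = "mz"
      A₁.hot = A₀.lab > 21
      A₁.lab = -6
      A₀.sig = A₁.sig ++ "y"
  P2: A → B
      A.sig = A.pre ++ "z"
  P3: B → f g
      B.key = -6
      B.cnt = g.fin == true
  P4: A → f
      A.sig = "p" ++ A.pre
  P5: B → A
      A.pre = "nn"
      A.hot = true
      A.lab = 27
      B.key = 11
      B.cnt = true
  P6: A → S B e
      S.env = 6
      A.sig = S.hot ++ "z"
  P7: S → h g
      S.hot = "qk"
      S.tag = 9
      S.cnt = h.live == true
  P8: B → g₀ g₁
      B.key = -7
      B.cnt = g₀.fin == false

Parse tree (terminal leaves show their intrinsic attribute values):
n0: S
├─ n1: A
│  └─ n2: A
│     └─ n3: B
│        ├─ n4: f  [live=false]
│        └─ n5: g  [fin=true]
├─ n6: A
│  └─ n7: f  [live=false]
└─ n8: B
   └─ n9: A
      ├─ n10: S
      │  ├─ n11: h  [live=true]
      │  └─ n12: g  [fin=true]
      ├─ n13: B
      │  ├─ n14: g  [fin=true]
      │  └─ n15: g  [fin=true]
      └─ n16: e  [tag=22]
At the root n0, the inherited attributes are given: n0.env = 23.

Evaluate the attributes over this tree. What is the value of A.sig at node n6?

"pmzzyz"

1. n0.env = 23  [given at root]
2. n1.pre = "mp"  ["mp"]
3. n1.hot = false  [S.env > 23]
4. n1.lab = 22  [22]
5. n2.pre = "mz"  ["mz"]
6. n2.hot = true  [A₀.lab > 21]
7. n2.lab = -6  [-6]
8. n4.live = false  [terminal]
9. n5.fin = true  [terminal]
10. n3.key = -6  [-6]
11. n3.cnt = true  [g.fin == true]
12. n2.sig = "mzz"  [A.pre ++ "z"]
13. n1.sig = "mzzy"  [A₁.sig ++ "y"]
14. n6.pre = "mzzyz"  [A₀.sig ++ "z"]
15. n6.hot = true  [true]
16. n6.lab = 15  [15]
17. n7.live = false  [terminal]
18. n6.sig = "pmzzyz"  ["p" ++ A.pre]
19. n9.pre = "nn"  ["nn"]
20. n9.hot = true  [true]
21. n9.lab = 27  [27]
22. n10.env = 6  [6]
23. n11.live = true  [terminal]
24. n12.fin = true  [terminal]
25. n10.hot = "qk"  ["qk"]
26. n10.tag = 9  [9]
27. n10.cnt = true  [h.live == true]
28. n14.fin = true  [terminal]
29. n15.fin = true  [terminal]
30. n13.key = -7  [-7]
31. n13.cnt = false  [g₀.fin == false]
32. n16.tag = 22  [terminal]
33. n9.sig = "qkz"  [S.hot ++ "z"]
34. n8.key = 11  [11]
35. n8.cnt = true  [true]
36. n0.hot = "uq"  ["uq"]
37. n0.tag = 5  [B.key - 6]
38. n0.cnt = false  [S.env == B.key]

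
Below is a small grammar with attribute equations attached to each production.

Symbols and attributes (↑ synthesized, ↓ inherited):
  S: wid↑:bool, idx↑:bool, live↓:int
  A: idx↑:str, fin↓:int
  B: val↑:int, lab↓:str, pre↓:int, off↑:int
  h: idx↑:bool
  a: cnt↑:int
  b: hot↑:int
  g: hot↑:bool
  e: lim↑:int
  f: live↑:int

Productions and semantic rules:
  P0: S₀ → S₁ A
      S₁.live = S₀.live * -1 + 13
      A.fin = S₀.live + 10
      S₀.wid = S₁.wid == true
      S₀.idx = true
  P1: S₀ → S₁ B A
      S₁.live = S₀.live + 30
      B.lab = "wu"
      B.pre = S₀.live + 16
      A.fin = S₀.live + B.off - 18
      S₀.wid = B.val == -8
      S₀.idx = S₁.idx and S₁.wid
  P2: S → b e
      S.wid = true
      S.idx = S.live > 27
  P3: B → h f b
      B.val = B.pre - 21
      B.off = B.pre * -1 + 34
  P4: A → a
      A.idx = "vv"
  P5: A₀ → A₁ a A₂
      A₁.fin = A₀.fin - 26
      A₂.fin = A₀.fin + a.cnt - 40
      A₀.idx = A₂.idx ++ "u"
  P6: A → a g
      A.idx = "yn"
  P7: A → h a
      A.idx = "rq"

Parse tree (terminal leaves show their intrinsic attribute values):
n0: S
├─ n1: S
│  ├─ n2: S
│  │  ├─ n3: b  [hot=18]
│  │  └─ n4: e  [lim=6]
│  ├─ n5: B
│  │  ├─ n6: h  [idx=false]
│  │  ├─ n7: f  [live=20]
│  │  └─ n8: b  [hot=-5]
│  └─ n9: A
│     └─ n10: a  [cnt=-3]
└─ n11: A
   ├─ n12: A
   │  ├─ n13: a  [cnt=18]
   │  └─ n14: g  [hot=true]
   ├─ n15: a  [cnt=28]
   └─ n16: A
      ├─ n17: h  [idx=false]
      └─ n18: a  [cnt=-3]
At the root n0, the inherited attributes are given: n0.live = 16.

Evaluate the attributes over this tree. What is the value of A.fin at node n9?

1. n0.live = 16  [given at root]
2. n1.live = -3  [S₀.live * -1 + 13]
3. n2.live = 27  [S₀.live + 30]
4. n3.hot = 18  [terminal]
5. n4.lim = 6  [terminal]
6. n2.wid = true  [true]
7. n2.idx = false  [S.live > 27]
8. n5.lab = "wu"  ["wu"]
9. n5.pre = 13  [S₀.live + 16]
10. n6.idx = false  [terminal]
11. n7.live = 20  [terminal]
12. n8.hot = -5  [terminal]
13. n5.val = -8  [B.pre - 21]
14. n5.off = 21  [B.pre * -1 + 34]
15. n9.fin = 0  [S₀.live + B.off - 18]
16. n10.cnt = -3  [terminal]
17. n9.idx = "vv"  ["vv"]
18. n1.wid = true  [B.val == -8]
19. n1.idx = false  [S₁.idx and S₁.wid]
20. n11.fin = 26  [S₀.live + 10]
21. n12.fin = 0  [A₀.fin - 26]
22. n13.cnt = 18  [terminal]
23. n14.hot = true  [terminal]
24. n12.idx = "yn"  ["yn"]
25. n15.cnt = 28  [terminal]
26. n16.fin = 14  [A₀.fin + a.cnt - 40]
27. n17.idx = false  [terminal]
28. n18.cnt = -3  [terminal]
29. n16.idx = "rq"  ["rq"]
30. n11.idx = "rqu"  [A₂.idx ++ "u"]
31. n0.wid = true  [S₁.wid == true]
32. n0.idx = true  [true]

0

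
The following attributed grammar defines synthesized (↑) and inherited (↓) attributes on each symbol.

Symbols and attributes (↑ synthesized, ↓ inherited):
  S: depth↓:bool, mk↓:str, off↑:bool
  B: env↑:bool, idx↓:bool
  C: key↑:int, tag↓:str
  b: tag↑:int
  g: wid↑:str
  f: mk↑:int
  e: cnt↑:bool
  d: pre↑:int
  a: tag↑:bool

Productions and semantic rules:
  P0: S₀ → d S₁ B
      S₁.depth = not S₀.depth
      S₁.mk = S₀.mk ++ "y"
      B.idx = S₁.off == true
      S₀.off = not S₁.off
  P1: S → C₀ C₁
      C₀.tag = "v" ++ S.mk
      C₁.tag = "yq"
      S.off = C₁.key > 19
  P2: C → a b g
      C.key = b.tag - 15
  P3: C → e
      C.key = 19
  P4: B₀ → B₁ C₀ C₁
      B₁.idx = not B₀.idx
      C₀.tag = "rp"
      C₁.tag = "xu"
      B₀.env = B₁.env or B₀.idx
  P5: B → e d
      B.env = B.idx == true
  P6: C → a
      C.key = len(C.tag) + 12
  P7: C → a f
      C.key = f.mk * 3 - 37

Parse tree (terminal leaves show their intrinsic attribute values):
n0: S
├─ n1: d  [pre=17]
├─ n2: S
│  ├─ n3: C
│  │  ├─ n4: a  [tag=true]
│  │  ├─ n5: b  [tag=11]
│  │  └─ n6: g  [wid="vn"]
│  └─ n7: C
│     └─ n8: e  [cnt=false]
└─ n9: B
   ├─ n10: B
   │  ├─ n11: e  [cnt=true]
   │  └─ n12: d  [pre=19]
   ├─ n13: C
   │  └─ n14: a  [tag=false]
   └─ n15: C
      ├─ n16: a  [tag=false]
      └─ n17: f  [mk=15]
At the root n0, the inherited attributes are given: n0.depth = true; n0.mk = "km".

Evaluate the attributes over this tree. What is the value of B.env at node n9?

1. n0.depth = true  [given at root]
2. n0.mk = "km"  [given at root]
3. n1.pre = 17  [terminal]
4. n2.depth = false  [not S₀.depth]
5. n2.mk = "kmy"  [S₀.mk ++ "y"]
6. n3.tag = "vkmy"  ["v" ++ S.mk]
7. n4.tag = true  [terminal]
8. n5.tag = 11  [terminal]
9. n6.wid = "vn"  [terminal]
10. n3.key = -4  [b.tag - 15]
11. n7.tag = "yq"  ["yq"]
12. n8.cnt = false  [terminal]
13. n7.key = 19  [19]
14. n2.off = false  [C₁.key > 19]
15. n9.idx = false  [S₁.off == true]
16. n10.idx = true  [not B₀.idx]
17. n11.cnt = true  [terminal]
18. n12.pre = 19  [terminal]
19. n10.env = true  [B.idx == true]
20. n13.tag = "rp"  ["rp"]
21. n14.tag = false  [terminal]
22. n13.key = 14  [len(C.tag) + 12]
23. n15.tag = "xu"  ["xu"]
24. n16.tag = false  [terminal]
25. n17.mk = 15  [terminal]
26. n15.key = 8  [f.mk * 3 - 37]
27. n9.env = true  [B₁.env or B₀.idx]
28. n0.off = true  [not S₁.off]

true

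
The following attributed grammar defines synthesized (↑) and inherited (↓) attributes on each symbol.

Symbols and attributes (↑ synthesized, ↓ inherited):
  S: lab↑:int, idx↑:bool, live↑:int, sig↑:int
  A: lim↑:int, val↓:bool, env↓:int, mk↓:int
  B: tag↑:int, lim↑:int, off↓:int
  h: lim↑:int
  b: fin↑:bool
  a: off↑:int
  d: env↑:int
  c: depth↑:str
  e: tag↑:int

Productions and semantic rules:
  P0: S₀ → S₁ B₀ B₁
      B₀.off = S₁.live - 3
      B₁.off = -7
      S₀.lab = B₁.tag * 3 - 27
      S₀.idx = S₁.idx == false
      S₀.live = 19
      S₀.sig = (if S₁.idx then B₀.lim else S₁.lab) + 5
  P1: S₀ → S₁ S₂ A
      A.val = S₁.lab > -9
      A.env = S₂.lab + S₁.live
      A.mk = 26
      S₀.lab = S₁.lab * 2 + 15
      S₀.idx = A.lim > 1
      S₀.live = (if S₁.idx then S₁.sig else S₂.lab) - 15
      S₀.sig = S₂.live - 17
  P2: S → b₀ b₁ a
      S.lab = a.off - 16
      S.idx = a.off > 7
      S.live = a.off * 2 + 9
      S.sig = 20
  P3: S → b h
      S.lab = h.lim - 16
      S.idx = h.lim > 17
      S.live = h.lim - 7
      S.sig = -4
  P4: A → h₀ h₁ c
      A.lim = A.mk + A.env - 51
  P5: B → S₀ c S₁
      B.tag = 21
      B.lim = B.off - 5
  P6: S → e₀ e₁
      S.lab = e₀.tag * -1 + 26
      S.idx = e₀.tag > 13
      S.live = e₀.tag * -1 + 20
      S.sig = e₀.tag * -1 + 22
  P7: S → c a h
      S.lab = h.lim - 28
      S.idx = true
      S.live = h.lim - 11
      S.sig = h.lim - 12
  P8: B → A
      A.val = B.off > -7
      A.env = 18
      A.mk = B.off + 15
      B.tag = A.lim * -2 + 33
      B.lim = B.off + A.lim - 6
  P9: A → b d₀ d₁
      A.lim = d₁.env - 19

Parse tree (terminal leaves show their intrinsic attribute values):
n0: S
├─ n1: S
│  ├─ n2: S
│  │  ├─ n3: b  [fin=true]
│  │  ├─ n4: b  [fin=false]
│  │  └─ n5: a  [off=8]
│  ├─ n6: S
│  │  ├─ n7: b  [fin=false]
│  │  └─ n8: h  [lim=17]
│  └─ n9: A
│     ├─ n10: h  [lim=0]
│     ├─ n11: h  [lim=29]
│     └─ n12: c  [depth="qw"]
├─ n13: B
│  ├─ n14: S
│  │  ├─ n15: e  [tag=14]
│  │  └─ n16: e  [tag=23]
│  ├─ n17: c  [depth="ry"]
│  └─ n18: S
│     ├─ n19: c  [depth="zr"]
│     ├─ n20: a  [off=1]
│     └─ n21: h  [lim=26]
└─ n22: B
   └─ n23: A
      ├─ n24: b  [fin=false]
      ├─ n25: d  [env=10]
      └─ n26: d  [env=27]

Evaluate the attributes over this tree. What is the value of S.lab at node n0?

1. n3.fin = true  [terminal]
2. n4.fin = false  [terminal]
3. n5.off = 8  [terminal]
4. n2.lab = -8  [a.off - 16]
5. n2.idx = true  [a.off > 7]
6. n2.live = 25  [a.off * 2 + 9]
7. n2.sig = 20  [20]
8. n7.fin = false  [terminal]
9. n8.lim = 17  [terminal]
10. n6.lab = 1  [h.lim - 16]
11. n6.idx = false  [h.lim > 17]
12. n6.live = 10  [h.lim - 7]
13. n6.sig = -4  [-4]
14. n9.val = true  [S₁.lab > -9]
15. n9.env = 26  [S₂.lab + S₁.live]
16. n9.mk = 26  [26]
17. n10.lim = 0  [terminal]
18. n11.lim = 29  [terminal]
19. n12.depth = "qw"  [terminal]
20. n9.lim = 1  [A.mk + A.env - 51]
21. n1.lab = -1  [S₁.lab * 2 + 15]
22. n1.idx = false  [A.lim > 1]
23. n1.live = 5  [(if S₁.idx then S₁.sig else S₂.lab) - 15]
24. n1.sig = -7  [S₂.live - 17]
25. n13.off = 2  [S₁.live - 3]
26. n15.tag = 14  [terminal]
27. n16.tag = 23  [terminal]
28. n14.lab = 12  [e₀.tag * -1 + 26]
29. n14.idx = true  [e₀.tag > 13]
30. n14.live = 6  [e₀.tag * -1 + 20]
31. n14.sig = 8  [e₀.tag * -1 + 22]
32. n17.depth = "ry"  [terminal]
33. n19.depth = "zr"  [terminal]
34. n20.off = 1  [terminal]
35. n21.lim = 26  [terminal]
36. n18.lab = -2  [h.lim - 28]
37. n18.idx = true  [true]
38. n18.live = 15  [h.lim - 11]
39. n18.sig = 14  [h.lim - 12]
40. n13.tag = 21  [21]
41. n13.lim = -3  [B.off - 5]
42. n22.off = -7  [-7]
43. n23.val = false  [B.off > -7]
44. n23.env = 18  [18]
45. n23.mk = 8  [B.off + 15]
46. n24.fin = false  [terminal]
47. n25.env = 10  [terminal]
48. n26.env = 27  [terminal]
49. n23.lim = 8  [d₁.env - 19]
50. n22.tag = 17  [A.lim * -2 + 33]
51. n22.lim = -5  [B.off + A.lim - 6]
52. n0.lab = 24  [B₁.tag * 3 - 27]
53. n0.idx = true  [S₁.idx == false]
54. n0.live = 19  [19]
55. n0.sig = 4  [(if S₁.idx then B₀.lim else S₁.lab) + 5]

24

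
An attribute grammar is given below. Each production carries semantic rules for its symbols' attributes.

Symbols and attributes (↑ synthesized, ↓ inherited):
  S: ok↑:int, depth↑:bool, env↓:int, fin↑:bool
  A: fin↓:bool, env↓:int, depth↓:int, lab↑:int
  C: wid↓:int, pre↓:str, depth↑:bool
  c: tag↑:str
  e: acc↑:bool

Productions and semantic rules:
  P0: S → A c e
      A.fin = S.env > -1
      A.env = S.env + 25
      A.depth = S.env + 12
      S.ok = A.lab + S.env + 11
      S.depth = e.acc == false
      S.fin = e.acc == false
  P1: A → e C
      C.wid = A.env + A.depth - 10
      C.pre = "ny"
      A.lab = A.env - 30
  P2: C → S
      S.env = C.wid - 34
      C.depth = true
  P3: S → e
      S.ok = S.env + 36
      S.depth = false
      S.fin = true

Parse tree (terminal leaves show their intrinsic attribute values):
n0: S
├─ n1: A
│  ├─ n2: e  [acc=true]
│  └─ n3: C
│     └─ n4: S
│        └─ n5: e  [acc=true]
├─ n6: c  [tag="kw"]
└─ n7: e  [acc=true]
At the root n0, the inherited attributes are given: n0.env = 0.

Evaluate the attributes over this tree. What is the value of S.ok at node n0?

6

1. n0.env = 0  [given at root]
2. n1.fin = true  [S.env > -1]
3. n1.env = 25  [S.env + 25]
4. n1.depth = 12  [S.env + 12]
5. n2.acc = true  [terminal]
6. n3.wid = 27  [A.env + A.depth - 10]
7. n3.pre = "ny"  ["ny"]
8. n4.env = -7  [C.wid - 34]
9. n5.acc = true  [terminal]
10. n4.ok = 29  [S.env + 36]
11. n4.depth = false  [false]
12. n4.fin = true  [true]
13. n3.depth = true  [true]
14. n1.lab = -5  [A.env - 30]
15. n6.tag = "kw"  [terminal]
16. n7.acc = true  [terminal]
17. n0.ok = 6  [A.lab + S.env + 11]
18. n0.depth = false  [e.acc == false]
19. n0.fin = false  [e.acc == false]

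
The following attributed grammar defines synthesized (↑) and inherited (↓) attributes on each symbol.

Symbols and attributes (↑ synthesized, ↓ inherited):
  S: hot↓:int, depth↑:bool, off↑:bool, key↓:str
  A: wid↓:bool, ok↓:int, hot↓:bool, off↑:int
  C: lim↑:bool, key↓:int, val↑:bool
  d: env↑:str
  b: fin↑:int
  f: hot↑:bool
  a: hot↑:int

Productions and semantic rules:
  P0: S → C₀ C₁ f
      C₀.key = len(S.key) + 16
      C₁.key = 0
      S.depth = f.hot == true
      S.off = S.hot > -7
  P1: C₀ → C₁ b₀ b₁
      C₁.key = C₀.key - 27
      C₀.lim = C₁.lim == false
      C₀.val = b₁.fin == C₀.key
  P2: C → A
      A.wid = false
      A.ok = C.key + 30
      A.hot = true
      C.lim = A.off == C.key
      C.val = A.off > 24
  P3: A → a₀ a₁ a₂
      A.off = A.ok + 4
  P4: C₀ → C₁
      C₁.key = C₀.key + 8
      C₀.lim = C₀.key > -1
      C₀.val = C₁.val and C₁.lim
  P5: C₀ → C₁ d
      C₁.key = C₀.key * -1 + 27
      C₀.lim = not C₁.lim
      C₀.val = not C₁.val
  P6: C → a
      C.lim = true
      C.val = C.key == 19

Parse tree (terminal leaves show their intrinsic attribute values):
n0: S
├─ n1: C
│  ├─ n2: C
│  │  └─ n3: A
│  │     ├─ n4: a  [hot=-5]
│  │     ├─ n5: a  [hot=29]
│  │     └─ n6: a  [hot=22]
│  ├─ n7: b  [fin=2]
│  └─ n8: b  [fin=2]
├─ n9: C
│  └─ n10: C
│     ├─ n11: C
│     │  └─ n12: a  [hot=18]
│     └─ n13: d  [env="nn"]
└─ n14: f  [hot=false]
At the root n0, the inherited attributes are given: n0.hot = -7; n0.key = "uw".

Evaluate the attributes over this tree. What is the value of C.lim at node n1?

1. n0.hot = -7  [given at root]
2. n0.key = "uw"  [given at root]
3. n1.key = 18  [len(S.key) + 16]
4. n2.key = -9  [C₀.key - 27]
5. n3.wid = false  [false]
6. n3.ok = 21  [C.key + 30]
7. n3.hot = true  [true]
8. n4.hot = -5  [terminal]
9. n5.hot = 29  [terminal]
10. n6.hot = 22  [terminal]
11. n3.off = 25  [A.ok + 4]
12. n2.lim = false  [A.off == C.key]
13. n2.val = true  [A.off > 24]
14. n7.fin = 2  [terminal]
15. n8.fin = 2  [terminal]
16. n1.lim = true  [C₁.lim == false]
17. n1.val = false  [b₁.fin == C₀.key]
18. n9.key = 0  [0]
19. n10.key = 8  [C₀.key + 8]
20. n11.key = 19  [C₀.key * -1 + 27]
21. n12.hot = 18  [terminal]
22. n11.lim = true  [true]
23. n11.val = true  [C.key == 19]
24. n13.env = "nn"  [terminal]
25. n10.lim = false  [not C₁.lim]
26. n10.val = false  [not C₁.val]
27. n9.lim = true  [C₀.key > -1]
28. n9.val = false  [C₁.val and C₁.lim]
29. n14.hot = false  [terminal]
30. n0.depth = false  [f.hot == true]
31. n0.off = false  [S.hot > -7]

true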